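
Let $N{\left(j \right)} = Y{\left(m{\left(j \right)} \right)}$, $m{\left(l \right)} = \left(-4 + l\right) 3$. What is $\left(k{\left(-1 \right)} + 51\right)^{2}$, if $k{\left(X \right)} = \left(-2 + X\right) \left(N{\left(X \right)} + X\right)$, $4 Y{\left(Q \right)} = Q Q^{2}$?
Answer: $\frac{106936281}{16} \approx 6.6835 \cdot 10^{6}$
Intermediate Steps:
$m{\left(l \right)} = -12 + 3 l$
$Y{\left(Q \right)} = \frac{Q^{3}}{4}$ ($Y{\left(Q \right)} = \frac{Q Q^{2}}{4} = \frac{Q^{3}}{4}$)
$N{\left(j \right)} = \frac{\left(-12 + 3 j\right)^{3}}{4}$
$k{\left(X \right)} = \left(-2 + X\right) \left(X + \frac{27 \left(-4 + X\right)^{3}}{4}\right)$ ($k{\left(X \right)} = \left(-2 + X\right) \left(\frac{27 \left(-4 + X\right)^{3}}{4} + X\right) = \left(-2 + X\right) \left(X + \frac{27 \left(-4 + X\right)^{3}}{4}\right)$)
$\left(k{\left(-1 \right)} + 51\right)^{2} = \left(\left(864 - -1082 + 487 \left(-1\right)^{2} - \frac{189 \left(-1\right)^{3}}{2} + \frac{27 \left(-1\right)^{4}}{4}\right) + 51\right)^{2} = \left(\left(864 + 1082 + 487 \cdot 1 - - \frac{189}{2} + \frac{27}{4} \cdot 1\right) + 51\right)^{2} = \left(\left(864 + 1082 + 487 + \frac{189}{2} + \frac{27}{4}\right) + 51\right)^{2} = \left(\frac{10137}{4} + 51\right)^{2} = \left(\frac{10341}{4}\right)^{2} = \frac{106936281}{16}$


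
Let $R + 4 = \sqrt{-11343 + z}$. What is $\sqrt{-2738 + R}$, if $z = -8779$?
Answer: $\sqrt{-2742 + i \sqrt{20122}} \approx 1.354 + 52.382 i$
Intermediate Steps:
$R = -4 + i \sqrt{20122}$ ($R = -4 + \sqrt{-11343 - 8779} = -4 + \sqrt{-20122} = -4 + i \sqrt{20122} \approx -4.0 + 141.85 i$)
$\sqrt{-2738 + R} = \sqrt{-2738 - \left(4 - i \sqrt{20122}\right)} = \sqrt{-2742 + i \sqrt{20122}}$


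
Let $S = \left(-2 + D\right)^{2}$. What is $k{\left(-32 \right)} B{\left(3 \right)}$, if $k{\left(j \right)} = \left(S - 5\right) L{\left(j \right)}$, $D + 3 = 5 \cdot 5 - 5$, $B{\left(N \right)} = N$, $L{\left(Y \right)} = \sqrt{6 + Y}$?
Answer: $660 i \sqrt{26} \approx 3365.4 i$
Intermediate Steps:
$D = 17$ ($D = -3 + \left(5 \cdot 5 - 5\right) = -3 + \left(25 - 5\right) = -3 + 20 = 17$)
$S = 225$ ($S = \left(-2 + 17\right)^{2} = 15^{2} = 225$)
$k{\left(j \right)} = 220 \sqrt{6 + j}$ ($k{\left(j \right)} = \left(225 - 5\right) \sqrt{6 + j} = 220 \sqrt{6 + j}$)
$k{\left(-32 \right)} B{\left(3 \right)} = 220 \sqrt{6 - 32} \cdot 3 = 220 \sqrt{-26} \cdot 3 = 220 i \sqrt{26} \cdot 3 = 660 i \sqrt{26}$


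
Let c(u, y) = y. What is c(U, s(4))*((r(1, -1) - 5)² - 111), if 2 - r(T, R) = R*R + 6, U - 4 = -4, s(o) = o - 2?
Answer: -22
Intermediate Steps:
s(o) = -2 + o
U = 0 (U = 4 - 4 = 0)
r(T, R) = -4 - R² (r(T, R) = 2 - (R*R + 6) = 2 - (R² + 6) = 2 - (6 + R²) = 2 + (-6 - R²) = -4 - R²)
c(U, s(4))*((r(1, -1) - 5)² - 111) = (-2 + 4)*(((-4 - 1*(-1)²) - 5)² - 111) = 2*(((-4 - 1*1) - 5)² - 111) = 2*(((-4 - 1) - 5)² - 111) = 2*((-5 - 5)² - 111) = 2*((-10)² - 111) = 2*(100 - 111) = 2*(-11) = -22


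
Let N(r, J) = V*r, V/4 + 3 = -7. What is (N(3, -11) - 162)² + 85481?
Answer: 165005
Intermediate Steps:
V = -40 (V = -12 + 4*(-7) = -12 - 28 = -40)
N(r, J) = -40*r
(N(3, -11) - 162)² + 85481 = (-40*3 - 162)² + 85481 = (-120 - 162)² + 85481 = (-282)² + 85481 = 79524 + 85481 = 165005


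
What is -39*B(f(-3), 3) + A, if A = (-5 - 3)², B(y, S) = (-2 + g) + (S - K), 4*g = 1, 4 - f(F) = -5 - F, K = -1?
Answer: -95/4 ≈ -23.750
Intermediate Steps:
f(F) = 9 + F (f(F) = 4 - (-5 - F) = 4 + (5 + F) = 9 + F)
g = ¼ (g = (¼)*1 = ¼ ≈ 0.25000)
B(y, S) = -¾ + S (B(y, S) = (-2 + ¼) + (S - 1*(-1)) = -7/4 + (S + 1) = -7/4 + (1 + S) = -¾ + S)
A = 64 (A = (-8)² = 64)
-39*B(f(-3), 3) + A = -39*(-¾ + 3) + 64 = -39*9/4 + 64 = -351/4 + 64 = -95/4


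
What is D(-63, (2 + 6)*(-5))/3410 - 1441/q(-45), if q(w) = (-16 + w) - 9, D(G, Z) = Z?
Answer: 491101/23870 ≈ 20.574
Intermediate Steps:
q(w) = -25 + w
D(-63, (2 + 6)*(-5))/3410 - 1441/q(-45) = ((2 + 6)*(-5))/3410 - 1441/(-25 - 45) = (8*(-5))*(1/3410) - 1441/(-70) = -40*1/3410 - 1441*(-1/70) = -4/341 + 1441/70 = 491101/23870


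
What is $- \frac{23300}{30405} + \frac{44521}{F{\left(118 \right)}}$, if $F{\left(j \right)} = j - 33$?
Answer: $\frac{270336101}{516885} \approx 523.01$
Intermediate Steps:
$F{\left(j \right)} = -33 + j$ ($F{\left(j \right)} = j - 33 = -33 + j$)
$- \frac{23300}{30405} + \frac{44521}{F{\left(118 \right)}} = - \frac{23300}{30405} + \frac{44521}{-33 + 118} = \left(-23300\right) \frac{1}{30405} + \frac{44521}{85} = - \frac{4660}{6081} + 44521 \cdot \frac{1}{85} = - \frac{4660}{6081} + \frac{44521}{85} = \frac{270336101}{516885}$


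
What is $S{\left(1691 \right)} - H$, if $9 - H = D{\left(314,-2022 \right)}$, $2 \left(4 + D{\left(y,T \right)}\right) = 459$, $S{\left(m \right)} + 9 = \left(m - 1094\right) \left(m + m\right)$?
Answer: $\frac{4038523}{2} \approx 2.0193 \cdot 10^{6}$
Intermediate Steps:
$S{\left(m \right)} = -9 + 2 m \left(-1094 + m\right)$ ($S{\left(m \right)} = -9 + \left(m - 1094\right) \left(m + m\right) = -9 + \left(-1094 + m\right) 2 m = -9 + 2 m \left(-1094 + m\right)$)
$D{\left(y,T \right)} = \frac{451}{2}$ ($D{\left(y,T \right)} = -4 + \frac{1}{2} \cdot 459 = -4 + \frac{459}{2} = \frac{451}{2}$)
$H = - \frac{433}{2}$ ($H = 9 - \frac{451}{2} = - \frac{433}{2} \approx -216.5$)
$S{\left(1691 \right)} - H = \left(-9 - 3699908 + 2 \cdot 1691^{2}\right) - - \frac{433}{2} = \left(-9 - 3699908 + 2 \cdot 2859481\right) + \frac{433}{2} = \left(-9 - 3699908 + 5718962\right) + \frac{433}{2} = 2019045 + \frac{433}{2} = \frac{4038523}{2}$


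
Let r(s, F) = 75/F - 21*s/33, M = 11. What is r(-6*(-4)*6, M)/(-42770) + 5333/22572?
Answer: 115003463/482702220 ≈ 0.23825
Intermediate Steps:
r(s, F) = 75/F - 7*s/11 (r(s, F) = 75/F - 21*s*(1/33) = 75/F - 7*s/11)
r(-6*(-4)*6, M)/(-42770) + 5333/22572 = (75/11 - 7*(-6*(-4))*6/11)/(-42770) + 5333/22572 = (75*(1/11) - 168*6/11)*(-1/42770) + 5333*(1/22572) = (75/11 - 7/11*144)*(-1/42770) + 5333/22572 = (75/11 - 1008/11)*(-1/42770) + 5333/22572 = -933/11*(-1/42770) + 5333/22572 = 933/470470 + 5333/22572 = 115003463/482702220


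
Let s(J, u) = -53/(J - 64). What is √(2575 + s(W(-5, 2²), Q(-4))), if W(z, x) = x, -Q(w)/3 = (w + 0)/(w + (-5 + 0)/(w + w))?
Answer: √2318295/30 ≈ 50.753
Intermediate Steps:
Q(w) = -3*w/(w - 5/(2*w)) (Q(w) = -3*(w + 0)/(w + (-5 + 0)/(w + w)) = -3*w/(w - 5*1/(2*w)) = -3*w/(w - 5/(2*w)))
s(J, u) = -53/(-64 + J)
√(2575 + s(W(-5, 2²), Q(-4))) = √(2575 - 53/(-64 + 2²)) = √(2575 - 53/(-64 + 4)) = √(2575 - 53/(-60)) = √(2575 - 53*(-1/60)) = √(2575 + 53/60) = √(154553/60) = √2318295/30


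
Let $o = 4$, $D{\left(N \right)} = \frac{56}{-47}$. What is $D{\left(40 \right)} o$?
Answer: $- \frac{224}{47} \approx -4.766$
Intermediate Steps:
$D{\left(N \right)} = - \frac{56}{47}$ ($D{\left(N \right)} = 56 \left(- \frac{1}{47}\right) = - \frac{56}{47}$)
$D{\left(40 \right)} o = \left(- \frac{56}{47}\right) 4 = - \frac{224}{47}$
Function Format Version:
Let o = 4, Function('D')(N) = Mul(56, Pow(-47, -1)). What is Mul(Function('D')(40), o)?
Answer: Rational(-224, 47) ≈ -4.7660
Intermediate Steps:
Function('D')(N) = Rational(-56, 47) (Function('D')(N) = Mul(56, Rational(-1, 47)) = Rational(-56, 47))
Mul(Function('D')(40), o) = Mul(Rational(-56, 47), 4) = Rational(-224, 47)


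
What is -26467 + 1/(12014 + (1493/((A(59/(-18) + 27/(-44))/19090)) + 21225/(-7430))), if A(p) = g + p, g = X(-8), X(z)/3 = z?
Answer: -87736330923263345/3314932970113 ≈ -26467.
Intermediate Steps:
X(z) = 3*z
g = -24 (g = 3*(-8) = -24)
A(p) = -24 + p
-26467 + 1/(12014 + (1493/((A(59/(-18) + 27/(-44))/19090)) + 21225/(-7430))) = -26467 + 1/(12014 + (1493/(((-24 + (59/(-18) + 27/(-44)))/19090)) + 21225/(-7430))) = -26467 + 1/(12014 + (1493/(((-24 + (59*(-1/18) + 27*(-1/44)))*(1/19090))) + 21225*(-1/7430))) = -26467 + 1/(12014 + (1493/(((-24 + (-59/18 - 27/44))*(1/19090))) - 4245/1486)) = -26467 + 1/(12014 + (1493/(((-24 - 1541/396)*(1/19090))) - 4245/1486)) = -26467 + 1/(12014 + (1493/((-11045/396*1/19090)) - 4245/1486)) = -26467 + 1/(12014 + (1493/(-2209/1511928) - 4245/1486)) = -26467 + 1/(12014 + (1493*(-1511928/2209) - 4245/1486)) = -26467 + 1/(12014 + (-2257308504/2209 - 4245/1486)) = -26467 + 1/(12014 - 3354369814149/3282574) = -26467 + 1/(-3314932970113/3282574) = -26467 - 3282574/3314932970113 = -87736330923263345/3314932970113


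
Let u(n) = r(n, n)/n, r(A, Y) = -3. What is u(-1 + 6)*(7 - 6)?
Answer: -3/5 ≈ -0.60000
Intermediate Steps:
u(n) = -3/n
u(-1 + 6)*(7 - 6) = (-3/(-1 + 6))*(7 - 6) = -3/5*1 = -3/5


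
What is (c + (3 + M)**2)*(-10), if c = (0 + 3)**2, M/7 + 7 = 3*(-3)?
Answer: -118900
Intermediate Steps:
M = -112 (M = -49 + 7*(3*(-3)) = -49 + 7*(-9) = -49 - 63 = -112)
c = 9 (c = 3**2 = 9)
(c + (3 + M)**2)*(-10) = (9 + (3 - 112)**2)*(-10) = (9 + (-109)**2)*(-10) = (9 + 11881)*(-10) = 11890*(-10) = -118900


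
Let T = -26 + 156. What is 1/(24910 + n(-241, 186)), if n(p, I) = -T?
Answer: 1/24780 ≈ 4.0355e-5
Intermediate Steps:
T = 130
n(p, I) = -130 (n(p, I) = -1*130 = -130)
1/(24910 + n(-241, 186)) = 1/(24910 - 130) = 1/24780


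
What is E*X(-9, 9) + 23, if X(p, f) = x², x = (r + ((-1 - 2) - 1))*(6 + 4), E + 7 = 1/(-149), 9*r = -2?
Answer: -16719557/1341 ≈ -12468.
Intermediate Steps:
r = -2/9 (r = (⅑)*(-2) = -2/9 ≈ -0.22222)
E = -1044/149 (E = -7 + 1/(-149) = -7 - 1/149 = -1044/149 ≈ -7.0067)
x = -380/9 (x = (-2/9 + ((-1 - 2) - 1))*(6 + 4) = (-2/9 + (-3 - 1))*10 = (-2/9 - 4)*10 = -38/9*10 = -380/9 ≈ -42.222)
X(p, f) = 144400/81 (X(p, f) = (-380/9)² = 144400/81)
E*X(-9, 9) + 23 = -1044/149*144400/81 + 23 = -16750400/1341 + 23 = -16719557/1341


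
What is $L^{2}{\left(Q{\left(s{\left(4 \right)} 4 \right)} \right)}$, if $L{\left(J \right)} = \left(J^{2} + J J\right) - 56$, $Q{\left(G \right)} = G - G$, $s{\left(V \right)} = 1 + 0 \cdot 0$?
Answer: $3136$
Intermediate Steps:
$s{\left(V \right)} = 1$ ($s{\left(V \right)} = 1 + 0 = 1$)
$Q{\left(G \right)} = 0$
$L{\left(J \right)} = -56 + 2 J^{2}$ ($L{\left(J \right)} = \left(J^{2} + J^{2}\right) - 56 = 2 J^{2} - 56 = -56 + 2 J^{2}$)
$L^{2}{\left(Q{\left(s{\left(4 \right)} 4 \right)} \right)} = \left(-56 + 2 \cdot 0^{2}\right)^{2} = \left(-56 + 2 \cdot 0\right)^{2} = \left(-56 + 0\right)^{2} = \left(-56\right)^{2} = 3136$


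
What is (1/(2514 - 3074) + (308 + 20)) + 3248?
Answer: 2002559/560 ≈ 3576.0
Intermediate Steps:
(1/(2514 - 3074) + (308 + 20)) + 3248 = (1/(-560) + 328) + 3248 = (-1/560 + 328) + 3248 = 183679/560 + 3248 = 2002559/560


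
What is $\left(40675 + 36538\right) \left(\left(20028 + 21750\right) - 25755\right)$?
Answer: $1237183899$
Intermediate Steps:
$\left(40675 + 36538\right) \left(\left(20028 + 21750\right) - 25755\right) = 77213 \left(41778 - 25755\right) = 77213 \cdot 16023 = 1237183899$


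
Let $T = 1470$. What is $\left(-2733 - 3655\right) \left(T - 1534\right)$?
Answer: $408832$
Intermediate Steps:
$\left(-2733 - 3655\right) \left(T - 1534\right) = \left(-2733 - 3655\right) \left(1470 - 1534\right) = \left(-6388\right) \left(-64\right) = 408832$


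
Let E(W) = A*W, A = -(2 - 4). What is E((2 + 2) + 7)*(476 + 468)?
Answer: 20768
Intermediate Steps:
A = 2 (A = -1*(-2) = 2)
E(W) = 2*W
E((2 + 2) + 7)*(476 + 468) = (2*((2 + 2) + 7))*(476 + 468) = (2*(4 + 7))*944 = (2*11)*944 = 22*944 = 20768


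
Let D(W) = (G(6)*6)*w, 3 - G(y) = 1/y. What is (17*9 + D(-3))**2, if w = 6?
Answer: 65025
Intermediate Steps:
G(y) = 3 - 1/y
D(W) = 102 (D(W) = ((3 - 1/6)*6)*6 = ((17/6)*6)*6 = 17*6 = 102)
(17*9 + D(-3))**2 = (17*9 + 102)**2 = (153 + 102)**2 = 255**2 = 65025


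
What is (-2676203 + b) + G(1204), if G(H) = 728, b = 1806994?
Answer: -868481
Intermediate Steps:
(-2676203 + b) + G(1204) = (-2676203 + 1806994) + 728 = -869209 + 728 = -868481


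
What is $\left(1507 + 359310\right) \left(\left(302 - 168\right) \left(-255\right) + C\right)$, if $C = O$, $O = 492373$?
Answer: $165327431851$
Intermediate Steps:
$C = 492373$
$\left(1507 + 359310\right) \left(\left(302 - 168\right) \left(-255\right) + C\right) = \left(1507 + 359310\right) \left(\left(302 - 168\right) \left(-255\right) + 492373\right) = 360817 \left(134 \left(-255\right) + 492373\right) = 360817 \left(-34170 + 492373\right) = 360817 \cdot 458203 = 165327431851$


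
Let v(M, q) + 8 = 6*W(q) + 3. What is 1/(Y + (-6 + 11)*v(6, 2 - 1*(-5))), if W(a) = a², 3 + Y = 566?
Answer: 1/2008 ≈ 0.00049801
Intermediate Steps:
Y = 563 (Y = -3 + 566 = 563)
v(M, q) = -5 + 6*q² (v(M, q) = -8 + (6*q² + 3) = -8 + (3 + 6*q²) = -5 + 6*q²)
1/(Y + (-6 + 11)*v(6, 2 - 1*(-5))) = 1/(563 + (-6 + 11)*(-5 + 6*(2 - 1*(-5))²)) = 1/(563 + 5*(-5 + 6*(2 + 5)²)) = 1/(563 + 5*(-5 + 6*7²)) = 1/(563 + 5*(-5 + 6*49)) = 1/(563 + 5*(-5 + 294)) = 1/(563 + 5*289) = 1/(563 + 1445) = 1/2008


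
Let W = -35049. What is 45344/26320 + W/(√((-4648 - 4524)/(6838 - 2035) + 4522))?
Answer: 2834/1645 - 35049*√104273101182/21709994 ≈ -519.59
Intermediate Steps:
45344/26320 + W/(√((-4648 - 4524)/(6838 - 2035) + 4522)) = 45344/26320 - 35049/√((-4648 - 4524)/(6838 - 2035) + 4522) = 45344*(1/26320) - 35049/√(-9172/4803 + 4522) = 2834/1645 - 35049/√(-9172*1/4803 + 4522) = 2834/1645 - 35049/√(-9172/4803 + 4522) = 2834/1645 - 35049*√104273101182/21709994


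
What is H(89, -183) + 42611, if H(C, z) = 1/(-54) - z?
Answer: 2310875/54 ≈ 42794.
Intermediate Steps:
H(C, z) = -1/54 - z
H(89, -183) + 42611 = (-1/54 - 1*(-183)) + 42611 = (-1/54 + 183) + 42611 = 9881/54 + 42611 = 2310875/54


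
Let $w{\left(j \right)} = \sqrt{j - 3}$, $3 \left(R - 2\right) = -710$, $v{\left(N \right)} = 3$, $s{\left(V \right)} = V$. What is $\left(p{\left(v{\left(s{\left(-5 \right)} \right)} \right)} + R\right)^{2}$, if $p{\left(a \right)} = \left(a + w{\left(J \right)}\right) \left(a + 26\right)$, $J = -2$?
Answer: $\frac{158404}{9} - \frac{25694 i \sqrt{5}}{3} \approx 17600.0 - 19151.0 i$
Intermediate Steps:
$R = - \frac{704}{3}$ ($R = 2 + \frac{1}{3} \left(-710\right) = 2 - \frac{710}{3} = - \frac{704}{3} \approx -234.67$)
$w{\left(j \right)} = \sqrt{-3 + j}$
$p{\left(a \right)} = \left(26 + a\right) \left(a + i \sqrt{5}\right)$ ($p{\left(a \right)} = \left(a + \sqrt{-3 - 2}\right) \left(a + 26\right) = \left(a + \sqrt{-5}\right) \left(26 + a\right) = \left(a + i \sqrt{5}\right) \left(26 + a\right) = \left(26 + a\right) \left(a + i \sqrt{5}\right)$)
$\left(p{\left(v{\left(s{\left(-5 \right)} \right)} \right)} + R\right)^{2} = \left(\left(3^{2} + 26 \cdot 3 + 26 i \sqrt{5} + i 3 \sqrt{5}\right) - \frac{704}{3}\right)^{2} = \left(\left(9 + 78 + 26 i \sqrt{5} + 3 i \sqrt{5}\right) - \frac{704}{3}\right)^{2} = \left(\left(87 + 29 i \sqrt{5}\right) - \frac{704}{3}\right)^{2} = \left(- \frac{443}{3} + 29 i \sqrt{5}\right)^{2}$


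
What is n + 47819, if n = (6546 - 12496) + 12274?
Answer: 54143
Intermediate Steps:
n = 6324 (n = -5950 + 12274 = 6324)
n + 47819 = 6324 + 47819 = 54143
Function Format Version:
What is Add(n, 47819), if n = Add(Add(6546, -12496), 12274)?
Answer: 54143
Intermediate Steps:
n = 6324 (n = Add(-5950, 12274) = 6324)
Add(n, 47819) = Add(6324, 47819) = 54143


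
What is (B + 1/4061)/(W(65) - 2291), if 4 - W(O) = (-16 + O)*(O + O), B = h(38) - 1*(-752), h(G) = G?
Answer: -3208191/35156077 ≈ -0.091256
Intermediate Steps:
B = 790 (B = 38 - 1*(-752) = 38 + 752 = 790)
W(O) = 4 - 2*O*(-16 + O) (W(O) = 4 - (-16 + O)*(O + O) = 4 - (-16 + O)*2*O = 4 - 2*O*(-16 + O))
(B + 1/4061)/(W(65) - 2291) = (790 + 1/4061)/((4 - 2*65² + 32*65) - 2291) = (790 + 1/4061)/((4 - 2*4225 + 2080) - 2291) = 3208191/(4061*((4 - 8450 + 2080) - 2291)) = 3208191/(4061*(-6366 - 2291)) = (3208191/4061)/(-8657) = (3208191/4061)*(-1/8657) = -3208191/35156077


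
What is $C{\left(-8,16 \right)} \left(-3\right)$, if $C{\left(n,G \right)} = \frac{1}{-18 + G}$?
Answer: $\frac{3}{2} \approx 1.5$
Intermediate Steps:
$C{\left(-8,16 \right)} \left(-3\right) = \frac{1}{-18 + 16} \left(-3\right) = \frac{1}{-2} \left(-3\right) = \left(- \frac{1}{2}\right) \left(-3\right) = \frac{3}{2}$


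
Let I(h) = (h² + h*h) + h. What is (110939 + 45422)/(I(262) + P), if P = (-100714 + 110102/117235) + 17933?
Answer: 18330981835/6420953817 ≈ 2.8549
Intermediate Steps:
I(h) = h + 2*h² (I(h) = (h² + h²) + h = 2*h² + h = h + 2*h²)
P = -9704720433/117235 (P = (-100714 + 110102*(1/117235)) + 17933 = (-100714 + 110102/117235) + 17933 = -11807095688/117235 + 17933 = -9704720433/117235 ≈ -82780.)
(110939 + 45422)/(I(262) + P) = (110939 + 45422)/(262*(1 + 2*262) - 9704720433/117235) = 156361/(262*(1 + 524) - 9704720433/117235) = 156361/(262*525 - 9704720433/117235) = 156361/(137550 - 9704720433/117235) = 156361/(6420953817/117235) = 156361*(117235/6420953817) = 18330981835/6420953817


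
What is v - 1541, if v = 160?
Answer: -1381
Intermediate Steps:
v - 1541 = 160 - 1541 = -1381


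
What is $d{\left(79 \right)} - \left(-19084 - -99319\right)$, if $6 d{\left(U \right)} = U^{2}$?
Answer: $- \frac{475169}{6} \approx -79195.0$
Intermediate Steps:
$d{\left(U \right)} = \frac{U^{2}}{6}$
$d{\left(79 \right)} - \left(-19084 - -99319\right) = \frac{79^{2}}{6} - \left(-19084 - -99319\right) = \frac{1}{6} \cdot 6241 - \left(-19084 + 99319\right) = \frac{6241}{6} - 80235 = - \frac{475169}{6}$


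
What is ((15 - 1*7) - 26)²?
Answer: 324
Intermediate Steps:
((15 - 1*7) - 26)² = ((15 - 7) - 26)² = (8 - 26)² = (-18)² = 324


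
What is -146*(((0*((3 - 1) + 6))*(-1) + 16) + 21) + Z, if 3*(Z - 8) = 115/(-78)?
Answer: -1262311/234 ≈ -5394.5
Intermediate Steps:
Z = 1757/234 (Z = 8 + (115/(-78))/3 = 8 + (115*(-1/78))/3 = 8 + (⅓)*(-115/78) = 8 - 115/234 = 1757/234 ≈ 7.5085)
-146*(((0*((3 - 1) + 6))*(-1) + 16) + 21) + Z = -146*(((0*((3 - 1) + 6))*(-1) + 16) + 21) + 1757/234 = -146*(((0*(2 + 6))*(-1) + 16) + 21) + 1757/234 = -146*(((0*8)*(-1) + 16) + 21) + 1757/234 = -146*((0*(-1) + 16) + 21) + 1757/234 = -146*((0 + 16) + 21) + 1757/234 = -146*(16 + 21) + 1757/234 = -146*37 + 1757/234 = -5402 + 1757/234 = -1262311/234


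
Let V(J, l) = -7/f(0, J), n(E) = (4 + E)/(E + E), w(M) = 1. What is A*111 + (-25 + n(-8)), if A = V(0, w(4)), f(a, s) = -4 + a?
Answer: 339/2 ≈ 169.50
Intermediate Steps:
n(E) = (4 + E)/(2*E) (n(E) = (4 + E)/((2*E)) = (4 + E)*(1/(2*E)) = (4 + E)/(2*E))
V(J, l) = 7/4 (V(J, l) = -7/(-4 + 0) = -7/(-4) = -7*(-¼) = 7/4)
A = 7/4 ≈ 1.7500
A*111 + (-25 + n(-8)) = (7/4)*111 + (-25 + (½)*(4 - 8)/(-8)) = 777/4 + (-25 + (½)*(-⅛)*(-4)) = 777/4 + (-25 + ¼) = 777/4 - 99/4 = 339/2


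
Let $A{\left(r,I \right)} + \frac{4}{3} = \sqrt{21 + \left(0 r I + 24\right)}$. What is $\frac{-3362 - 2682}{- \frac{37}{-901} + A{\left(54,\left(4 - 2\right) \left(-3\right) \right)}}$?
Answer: $- \frac{14266225869}{79144589} - \frac{33119045397 \sqrt{5}}{79144589} \approx -1116.0$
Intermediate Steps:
$A{\left(r,I \right)} = - \frac{4}{3} + 3 \sqrt{5}$ ($A{\left(r,I \right)} = - \frac{4}{3} + \sqrt{21 + \left(0 r I + 24\right)} = - \frac{4}{3} + \sqrt{21 + \left(0 I + 24\right)} = - \frac{4}{3} + \sqrt{21 + \left(0 + 24\right)} = - \frac{4}{3} + \sqrt{21 + 24} = - \frac{4}{3} + \sqrt{45} = - \frac{4}{3} + 3 \sqrt{5}$)
$\frac{-3362 - 2682}{- \frac{37}{-901} + A{\left(54,\left(4 - 2\right) \left(-3\right) \right)}} = \frac{-3362 - 2682}{- \frac{37}{-901} - \left(\frac{4}{3} - 3 \sqrt{5}\right)} = - \frac{6044}{\left(-37\right) \left(- \frac{1}{901}\right) - \left(\frac{4}{3} - 3 \sqrt{5}\right)} = - \frac{6044}{\frac{37}{901} - \left(\frac{4}{3} - 3 \sqrt{5}\right)} = - \frac{6044}{- \frac{3493}{2703} + 3 \sqrt{5}}$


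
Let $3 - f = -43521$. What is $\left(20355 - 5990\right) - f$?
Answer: $-29159$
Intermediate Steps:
$f = 43524$ ($f = 3 - -43521 = 3 + 43521 = 43524$)
$\left(20355 - 5990\right) - f = \left(20355 - 5990\right) - 43524 = 14365 - 43524 = -29159$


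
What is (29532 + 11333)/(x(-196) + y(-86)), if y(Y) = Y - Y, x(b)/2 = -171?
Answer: -40865/342 ≈ -119.49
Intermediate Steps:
x(b) = -342 (x(b) = 2*(-171) = -342)
y(Y) = 0
(29532 + 11333)/(x(-196) + y(-86)) = (29532 + 11333)/(-342 + 0) = 40865/(-342) = 40865*(-1/342) = -40865/342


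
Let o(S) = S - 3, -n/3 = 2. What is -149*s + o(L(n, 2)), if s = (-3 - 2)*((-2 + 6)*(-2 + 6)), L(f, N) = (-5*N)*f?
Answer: 11977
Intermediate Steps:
n = -6 (n = -3*2 = -6)
L(f, N) = -5*N*f
s = -80 (s = -20*4 = -5*16 = -80)
o(S) = -3 + S
-149*s + o(L(n, 2)) = -149*(-80) + (-3 - 5*2*(-6)) = 11920 + (-3 + 60) = 11920 + 57 = 11977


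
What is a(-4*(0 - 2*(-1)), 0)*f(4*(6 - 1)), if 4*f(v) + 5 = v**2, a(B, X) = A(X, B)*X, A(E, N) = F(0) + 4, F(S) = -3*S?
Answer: 0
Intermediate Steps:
A(E, N) = 4 (A(E, N) = -3*0 + 4 = 0 + 4 = 4)
a(B, X) = 4*X
f(v) = -5/4 + v**2/4
a(-4*(0 - 2*(-1)), 0)*f(4*(6 - 1)) = (4*0)*(-5/4 + (4*(6 - 1))**2/4) = 0*(-5/4 + (4*5)**2/4) = 0*(-5/4 + (1/4)*20**2) = 0*(-5/4 + (1/4)*400) = 0*(-5/4 + 100) = 0*(395/4) = 0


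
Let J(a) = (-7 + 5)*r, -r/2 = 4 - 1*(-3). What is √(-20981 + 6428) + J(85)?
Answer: 28 + 21*I*√33 ≈ 28.0 + 120.64*I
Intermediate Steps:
r = -14 (r = -2*(4 - 1*(-3)) = -2*(4 + 3) = -2*7 = -14)
J(a) = 28 (J(a) = (-7 + 5)*(-14) = -2*(-14) = 28)
√(-20981 + 6428) + J(85) = √(-20981 + 6428) + 28 = √(-14553) + 28 = 21*I*√33 + 28 = 28 + 21*I*√33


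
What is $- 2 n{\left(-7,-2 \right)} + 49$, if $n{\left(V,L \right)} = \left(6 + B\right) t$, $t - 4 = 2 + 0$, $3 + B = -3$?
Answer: $49$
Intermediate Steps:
$B = -6$ ($B = -3 - 3 = -6$)
$t = 6$ ($t = 4 + \left(2 + 0\right) = 4 + 2 = 6$)
$n{\left(V,L \right)} = 0$ ($n{\left(V,L \right)} = \left(6 - 6\right) 6 = 0 \cdot 6 = 0$)
$- 2 n{\left(-7,-2 \right)} + 49 = \left(-2\right) 0 + 49 = 0 + 49 = 49$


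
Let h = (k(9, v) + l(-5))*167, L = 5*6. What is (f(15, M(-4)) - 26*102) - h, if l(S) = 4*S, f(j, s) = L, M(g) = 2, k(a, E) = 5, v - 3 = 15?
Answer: -117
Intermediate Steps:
v = 18 (v = 3 + 15 = 18)
L = 30
f(j, s) = 30
h = -2505 (h = (5 + 4*(-5))*167 = (5 - 20)*167 = -15*167 = -2505)
(f(15, M(-4)) - 26*102) - h = (30 - 26*102) - 1*(-2505) = (30 - 2652) + 2505 = -2622 + 2505 = -117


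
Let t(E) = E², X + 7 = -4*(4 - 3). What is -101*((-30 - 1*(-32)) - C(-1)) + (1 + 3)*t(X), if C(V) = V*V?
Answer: 383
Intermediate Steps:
X = -11 (X = -7 - 4*(4 - 3) = -7 - 4*1 = -7 - 4 = -11)
C(V) = V²
-101*((-30 - 1*(-32)) - C(-1)) + (1 + 3)*t(X) = -101*((-30 - 1*(-32)) - 1*(-1)²) + (1 + 3)*(-11)² = -101*((-30 + 32) - 1*1) + 4*121 = -101*(2 - 1) + 484 = -101*1 + 484 = -101 + 484 = 383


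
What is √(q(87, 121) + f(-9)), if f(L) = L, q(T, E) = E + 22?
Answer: √134 ≈ 11.576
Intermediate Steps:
q(T, E) = 22 + E
√(q(87, 121) + f(-9)) = √((22 + 121) - 9) = √(143 - 9) = √134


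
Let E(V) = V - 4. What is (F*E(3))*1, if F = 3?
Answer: -3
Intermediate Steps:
E(V) = -4 + V
(F*E(3))*1 = (3*(-4 + 3))*1 = (3*(-1))*1 = -3*1 = -3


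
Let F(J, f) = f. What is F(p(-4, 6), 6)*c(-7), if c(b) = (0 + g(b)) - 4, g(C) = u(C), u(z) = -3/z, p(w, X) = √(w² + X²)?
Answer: -150/7 ≈ -21.429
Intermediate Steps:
p(w, X) = √(X² + w²)
g(C) = -3/C
c(b) = -4 - 3/b (c(b) = (0 - 3/b) - 4 = -3/b - 4 = -4 - 3/b)
F(p(-4, 6), 6)*c(-7) = 6*(-4 - 3/(-7)) = 6*(-4 - 3*(-⅐)) = 6*(-4 + 3/7) = 6*(-25/7) = -150/7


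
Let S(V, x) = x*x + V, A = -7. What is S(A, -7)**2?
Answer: 1764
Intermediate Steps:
S(V, x) = V + x**2 (S(V, x) = x**2 + V = V + x**2)
S(A, -7)**2 = (-7 + (-7)**2)**2 = (-7 + 49)**2 = 42**2 = 1764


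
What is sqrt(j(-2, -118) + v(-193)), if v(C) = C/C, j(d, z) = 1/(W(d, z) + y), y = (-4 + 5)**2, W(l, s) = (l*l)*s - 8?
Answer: sqrt(228962)/479 ≈ 0.99896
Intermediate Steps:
W(l, s) = -8 + s*l**2 (W(l, s) = l**2*s - 8 = s*l**2 - 8 = -8 + s*l**2)
y = 1 (y = 1**2 = 1)
j(d, z) = 1/(-7 + z*d**2) (j(d, z) = 1/((-8 + z*d**2) + 1) = 1/(-7 + z*d**2))
v(C) = 1
sqrt(j(-2, -118) + v(-193)) = sqrt(1/(-7 - 118*(-2)**2) + 1) = sqrt(1/(-7 - 118*4) + 1) = sqrt(1/(-7 - 472) + 1) = sqrt(1/(-479) + 1) = sqrt(-1/479 + 1) = sqrt(478/479) = sqrt(228962)/479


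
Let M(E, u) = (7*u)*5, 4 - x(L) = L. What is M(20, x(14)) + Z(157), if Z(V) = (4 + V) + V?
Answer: -32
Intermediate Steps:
Z(V) = 4 + 2*V
x(L) = 4 - L
M(E, u) = 35*u
M(20, x(14)) + Z(157) = 35*(4 - 1*14) + (4 + 2*157) = 35*(4 - 14) + (4 + 314) = 35*(-10) + 318 = -350 + 318 = -32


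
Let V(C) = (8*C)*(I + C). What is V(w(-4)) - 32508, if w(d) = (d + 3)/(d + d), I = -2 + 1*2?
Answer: -260063/8 ≈ -32508.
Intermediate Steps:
I = 0 (I = -2 + 2 = 0)
w(d) = (3 + d)/(2*d) (w(d) = (3 + d)/((2*d)) = (3 + d)*(1/(2*d)) = (3 + d)/(2*d))
V(C) = 8*C**2 (V(C) = (8*C)*(0 + C) = (8*C)*C = 8*C**2)
V(w(-4)) - 32508 = 8*((1/2)*(3 - 4)/(-4))**2 - 32508 = 8*((1/2)*(-1/4)*(-1))**2 - 32508 = 8*(1/8)**2 - 32508 = 8*(1/64) - 32508 = 1/8 - 32508 = -260063/8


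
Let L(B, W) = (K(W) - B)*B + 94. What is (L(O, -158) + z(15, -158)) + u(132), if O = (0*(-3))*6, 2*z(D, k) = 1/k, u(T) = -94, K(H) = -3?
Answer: -1/316 ≈ -0.0031646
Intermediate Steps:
z(D, k) = 1/(2*k)
O = 0 (O = 0*6 = 0)
L(B, W) = 94 + B*(-3 - B) (L(B, W) = (-3 - B)*B + 94 = B*(-3 - B) + 94 = 94 + B*(-3 - B))
(L(O, -158) + z(15, -158)) + u(132) = ((94 - 1*0² - 3*0) + (½)/(-158)) - 94 = ((94 - 1*0 + 0) + (½)*(-1/158)) - 94 = ((94 + 0 + 0) - 1/316) - 94 = (94 - 1/316) - 94 = 29703/316 - 94 = -1/316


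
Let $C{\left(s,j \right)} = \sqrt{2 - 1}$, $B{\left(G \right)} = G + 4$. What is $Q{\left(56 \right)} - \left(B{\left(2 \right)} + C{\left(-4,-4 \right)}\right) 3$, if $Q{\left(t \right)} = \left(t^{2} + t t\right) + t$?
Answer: $6307$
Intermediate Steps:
$B{\left(G \right)} = 4 + G$
$C{\left(s,j \right)} = 1$ ($C{\left(s,j \right)} = \sqrt{1} = 1$)
$Q{\left(t \right)} = t + 2 t^{2}$ ($Q{\left(t \right)} = \left(t^{2} + t^{2}\right) + t = 2 t^{2} + t = t + 2 t^{2}$)
$Q{\left(56 \right)} - \left(B{\left(2 \right)} + C{\left(-4,-4 \right)}\right) 3 = 56 \left(1 + 2 \cdot 56\right) - \left(\left(4 + 2\right) + 1\right) 3 = 56 \left(1 + 112\right) - \left(6 + 1\right) 3 = 56 \cdot 113 - 7 \cdot 3 = 6328 - 21 = 6307$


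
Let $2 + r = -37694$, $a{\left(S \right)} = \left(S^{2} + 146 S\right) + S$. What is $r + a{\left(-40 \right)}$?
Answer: $-41976$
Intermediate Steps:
$a{\left(S \right)} = S^{2} + 147 S$
$r = -37696$ ($r = -2 - 37694 = -37696$)
$r + a{\left(-40 \right)} = -37696 - 40 \left(147 - 40\right) = -37696 - 4280 = -41976$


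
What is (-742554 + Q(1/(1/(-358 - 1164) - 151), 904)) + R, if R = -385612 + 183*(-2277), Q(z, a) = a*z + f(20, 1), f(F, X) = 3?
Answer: -355044356730/229823 ≈ -1.5449e+6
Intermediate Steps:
Q(z, a) = 3 + a*z (Q(z, a) = a*z + 3 = 3 + a*z)
R = -802303 (R = -385612 - 416691 = -802303)
(-742554 + Q(1/(1/(-358 - 1164) - 151), 904)) + R = (-742554 + (3 + 904/(1/(-358 - 1164) - 151))) - 802303 = (-742554 + (3 + 904/(1/(-1522) - 151))) - 802303 = (-742554 + (3 + 904/(-1/1522 - 151))) - 802303 = (-742554 + (3 + 904/(-229823/1522))) - 802303 = (-742554 + (3 + 904*(-1522/229823))) - 802303 = (-742554 + (3 - 1375888/229823)) - 802303 = (-742554 - 686419/229823) - 802303 = -170656674361/229823 - 802303 = -355044356730/229823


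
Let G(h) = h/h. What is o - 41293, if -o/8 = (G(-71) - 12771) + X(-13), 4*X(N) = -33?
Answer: 60933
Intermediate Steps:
G(h) = 1
X(N) = -33/4 (X(N) = (¼)*(-33) = -33/4)
o = 102226 (o = -8*((1 - 12771) - 33/4) = -8*(-12770 - 33/4) = -8*(-51113/4) = 102226)
o - 41293 = 102226 - 41293 = 60933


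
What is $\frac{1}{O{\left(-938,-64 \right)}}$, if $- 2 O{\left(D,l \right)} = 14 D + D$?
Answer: $\frac{1}{7035} \approx 0.00014215$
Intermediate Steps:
$O{\left(D,l \right)} = - \frac{15 D}{2}$ ($O{\left(D,l \right)} = - \frac{14 D + D}{2} = - \frac{15 D}{2}$)
$\frac{1}{O{\left(-938,-64 \right)}} = \frac{1}{\left(- \frac{15}{2}\right) \left(-938\right)} = \frac{1}{7035}$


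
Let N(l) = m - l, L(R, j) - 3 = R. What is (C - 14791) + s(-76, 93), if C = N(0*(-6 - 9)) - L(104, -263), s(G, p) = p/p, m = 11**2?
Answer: -14776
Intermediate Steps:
m = 121
s(G, p) = 1
L(R, j) = 3 + R
N(l) = 121 - l
C = 14 (C = (121 - 0*(-6 - 9)) - (3 + 104) = (121 - 0*(-15)) - 1*107 = (121 - 1*0) - 107 = (121 + 0) - 107 = 121 - 107 = 14)
(C - 14791) + s(-76, 93) = (14 - 14791) + 1 = -14777 + 1 = -14776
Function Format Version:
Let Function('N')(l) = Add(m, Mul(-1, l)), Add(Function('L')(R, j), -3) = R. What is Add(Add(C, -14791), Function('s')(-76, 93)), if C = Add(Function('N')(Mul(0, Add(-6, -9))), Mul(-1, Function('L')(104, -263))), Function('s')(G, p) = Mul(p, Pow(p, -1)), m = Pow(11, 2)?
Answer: -14776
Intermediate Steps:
m = 121
Function('s')(G, p) = 1
Function('L')(R, j) = Add(3, R)
Function('N')(l) = Add(121, Mul(-1, l))
C = 14 (C = Add(Add(121, Mul(-1, Mul(0, Add(-6, -9)))), Mul(-1, Add(3, 104))) = Add(Add(121, Mul(-1, Mul(0, -15))), Mul(-1, 107)) = Add(Add(121, Mul(-1, 0)), -107) = Add(Add(121, 0), -107) = Add(121, -107) = 14)
Add(Add(C, -14791), Function('s')(-76, 93)) = Add(Add(14, -14791), 1) = Add(-14777, 1) = -14776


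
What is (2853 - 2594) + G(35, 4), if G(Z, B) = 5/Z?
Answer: 1814/7 ≈ 259.14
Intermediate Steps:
G(Z, B) = 5/Z
(2853 - 2594) + G(35, 4) = (2853 - 2594) + 5/35 = 259 + 5*(1/35) = 259 + ⅐ = 1814/7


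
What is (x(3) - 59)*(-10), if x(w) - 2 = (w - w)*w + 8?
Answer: 490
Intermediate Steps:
x(w) = 10 (x(w) = 2 + ((w - w)*w + 8) = 2 + (0*w + 8) = 2 + (0 + 8) = 2 + 8 = 10)
(x(3) - 59)*(-10) = (10 - 59)*(-10) = -49*(-10) = 490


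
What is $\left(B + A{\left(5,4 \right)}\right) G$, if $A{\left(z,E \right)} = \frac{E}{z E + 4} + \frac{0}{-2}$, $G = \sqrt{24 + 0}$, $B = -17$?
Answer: $- \frac{101 \sqrt{6}}{3} \approx -82.466$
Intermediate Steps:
$G = 2 \sqrt{6}$ ($G = \sqrt{24} = 2 \sqrt{6} \approx 4.899$)
$A{\left(z,E \right)} = \frac{E}{4 + E z}$ ($A{\left(z,E \right)} = \frac{E}{E z + 4} + 0 \left(- \frac{1}{2}\right) = \frac{E}{4 + E z} + 0 = \frac{E}{4 + E z}$)
$\left(B + A{\left(5,4 \right)}\right) G = \left(-17 + \frac{4}{4 + 4 \cdot 5}\right) 2 \sqrt{6} = \left(-17 + \frac{4}{4 + 20}\right) 2 \sqrt{6} = \left(-17 + \frac{4}{24}\right) 2 \sqrt{6} = \left(-17 + 4 \cdot \frac{1}{24}\right) 2 \sqrt{6} = \left(-17 + \frac{1}{6}\right) 2 \sqrt{6} = - \frac{101 \cdot 2 \sqrt{6}}{6} = - \frac{101 \sqrt{6}}{3}$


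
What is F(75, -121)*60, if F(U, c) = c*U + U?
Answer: -540000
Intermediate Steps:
F(U, c) = U + U*c (F(U, c) = U*c + U = U + U*c)
F(75, -121)*60 = (75*(1 - 121))*60 = (75*(-120))*60 = -9000*60 = -540000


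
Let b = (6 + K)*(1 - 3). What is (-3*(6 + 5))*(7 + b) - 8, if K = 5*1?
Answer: 487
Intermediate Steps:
K = 5
b = -22 (b = (6 + 5)*(1 - 3) = 11*(-2) = -22)
(-3*(6 + 5))*(7 + b) - 8 = (-3*(6 + 5))*(7 - 22) - 8 = -3*11*(-15) - 8 = -33*(-15) - 8 = 495 - 8 = 487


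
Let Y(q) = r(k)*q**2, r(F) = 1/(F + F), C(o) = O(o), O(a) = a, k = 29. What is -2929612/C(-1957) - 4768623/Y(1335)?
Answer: 519995602718/387534925 ≈ 1341.8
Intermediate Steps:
C(o) = o
r(F) = 1/(2*F)
Y(q) = q**2/58 (Y(q) = ((1/2)/29)*q**2 = ((1/2)*(1/29))*q**2 = q**2/58)
-2929612/C(-1957) - 4768623/Y(1335) = -2929612/(-1957) - 4768623/((1/58)*1335**2) = -2929612*(-1/1957) - 4768623/((1/58)*1782225) = 2929612/1957 - 4768623/1782225/58 = 2929612/1957 - 4768623*58/1782225 = 2929612/1957 - 30731126/198025 = 519995602718/387534925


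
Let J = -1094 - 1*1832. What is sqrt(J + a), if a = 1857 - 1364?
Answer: I*sqrt(2433) ≈ 49.325*I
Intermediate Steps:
J = -2926 (J = -1094 - 1832 = -2926)
a = 493
sqrt(J + a) = sqrt(-2926 + 493) = sqrt(-2433) = I*sqrt(2433)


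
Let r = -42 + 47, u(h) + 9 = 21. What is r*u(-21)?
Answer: 60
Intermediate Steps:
u(h) = 12 (u(h) = -9 + 21 = 12)
r = 5
r*u(-21) = 5*12 = 60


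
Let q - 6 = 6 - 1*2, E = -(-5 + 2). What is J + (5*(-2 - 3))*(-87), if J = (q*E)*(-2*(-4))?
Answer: 2415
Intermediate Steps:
E = 3 (E = -1*(-3) = 3)
q = 10 (q = 6 + (6 - 1*2) = 6 + (6 - 2) = 6 + 4 = 10)
J = 240 (J = (10*3)*(-2*(-4)) = 30*8 = 240)
J + (5*(-2 - 3))*(-87) = 240 + (5*(-2 - 3))*(-87) = 240 + (5*(-5))*(-87) = 240 - 25*(-87) = 240 + 2175 = 2415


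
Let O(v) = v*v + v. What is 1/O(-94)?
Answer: 1/8742 ≈ 0.00011439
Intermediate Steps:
O(v) = v + v**2 (O(v) = v**2 + v = v + v**2)
1/O(-94) = 1/(-94*(1 - 94)) = 1/(-94*(-93)) = 1/8742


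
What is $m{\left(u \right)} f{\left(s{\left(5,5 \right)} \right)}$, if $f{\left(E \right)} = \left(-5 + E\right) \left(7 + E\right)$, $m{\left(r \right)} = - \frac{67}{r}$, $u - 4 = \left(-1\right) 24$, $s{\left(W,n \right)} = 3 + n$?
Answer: $\frac{603}{4} \approx 150.75$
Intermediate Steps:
$u = -20$ ($u = 4 - 24 = -20$)
$m{\left(u \right)} f{\left(s{\left(5,5 \right)} \right)} = - \frac{67}{-20} \left(-35 + \left(3 + 5\right)^{2} + 2 \left(3 + 5\right)\right) = \left(-67\right) \left(- \frac{1}{20}\right) \left(-35 + 8^{2} + 2 \cdot 8\right) = \frac{67 \left(-35 + 64 + 16\right)}{20} = \frac{67}{20} \cdot 45 = \frac{603}{4}$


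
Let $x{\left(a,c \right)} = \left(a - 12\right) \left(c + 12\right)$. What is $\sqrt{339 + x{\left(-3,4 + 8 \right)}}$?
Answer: $i \sqrt{21} \approx 4.5826 i$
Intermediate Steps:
$x{\left(a,c \right)} = \left(-12 + a\right) \left(12 + c\right)$
$\sqrt{339 + x{\left(-3,4 + 8 \right)}} = \sqrt{339 - \left(180 + 15 \left(4 + 8\right)\right)} = \sqrt{339 - 360} = \sqrt{-21} = i \sqrt{21}$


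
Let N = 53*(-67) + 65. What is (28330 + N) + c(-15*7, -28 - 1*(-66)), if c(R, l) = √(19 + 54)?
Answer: 24844 + √73 ≈ 24853.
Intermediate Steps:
c(R, l) = √73
N = -3486 (N = -3551 + 65 = -3486)
(28330 + N) + c(-15*7, -28 - 1*(-66)) = (28330 - 3486) + √73 = 24844 + √73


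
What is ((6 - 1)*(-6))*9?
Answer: -270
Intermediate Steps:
((6 - 1)*(-6))*9 = (5*(-6))*9 = -30*9 = -270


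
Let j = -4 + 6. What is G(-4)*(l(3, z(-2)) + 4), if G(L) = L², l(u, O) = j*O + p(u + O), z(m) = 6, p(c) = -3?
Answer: 208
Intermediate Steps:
j = 2
l(u, O) = -3 + 2*O (l(u, O) = 2*O - 3 = -3 + 2*O)
G(-4)*(l(3, z(-2)) + 4) = (-4)²*((-3 + 2*6) + 4) = 16*((-3 + 12) + 4) = 16*(9 + 4) = 16*13 = 208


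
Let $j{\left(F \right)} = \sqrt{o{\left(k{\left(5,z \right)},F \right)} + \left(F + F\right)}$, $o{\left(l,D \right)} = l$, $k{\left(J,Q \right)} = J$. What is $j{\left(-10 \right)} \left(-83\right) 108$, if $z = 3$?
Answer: $- 8964 i \sqrt{15} \approx - 34717.0 i$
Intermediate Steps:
$j{\left(F \right)} = \sqrt{5 + 2 F}$ ($j{\left(F \right)} = \sqrt{5 + \left(F + F\right)} = \sqrt{5 + 2 F}$)
$j{\left(-10 \right)} \left(-83\right) 108 = \sqrt{5 + 2 \left(-10\right)} \left(-83\right) 108 = \sqrt{5 - 20} \left(-83\right) 108 = \sqrt{-15} \left(-83\right) 108 = i \sqrt{15} \left(-83\right) 108 = - 83 i \sqrt{15} \cdot 108 = - 8964 i \sqrt{15}$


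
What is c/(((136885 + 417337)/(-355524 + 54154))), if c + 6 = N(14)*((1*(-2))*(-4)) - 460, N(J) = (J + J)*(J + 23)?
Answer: -1178658070/277111 ≈ -4253.4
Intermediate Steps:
N(J) = 2*J*(23 + J) (N(J) = (2*J)*(23 + J) = 2*J*(23 + J))
c = 7822 (c = -6 + ((2*14*(23 + 14))*((1*(-2))*(-4)) - 460) = -6 + ((2*14*37)*(-2*(-4)) - 460) = -6 + (1036*8 - 460) = -6 + (8288 - 460) = -6 + 7828 = 7822)
c/(((136885 + 417337)/(-355524 + 54154))) = 7822/(((136885 + 417337)/(-355524 + 54154))) = 7822/((554222/(-301370))) = 7822/((554222*(-1/301370))) = 7822/(-277111/150685) = 7822*(-150685/277111) = -1178658070/277111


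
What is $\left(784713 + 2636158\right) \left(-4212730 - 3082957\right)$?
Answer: $-24957604083377$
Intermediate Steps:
$\left(784713 + 2636158\right) \left(-4212730 - 3082957\right) = 3420871 \left(-7295687\right) = -24957604083377$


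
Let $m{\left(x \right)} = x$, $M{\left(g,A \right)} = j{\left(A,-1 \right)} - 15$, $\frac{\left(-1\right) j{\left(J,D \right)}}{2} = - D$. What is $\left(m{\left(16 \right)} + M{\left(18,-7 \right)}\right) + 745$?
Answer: $744$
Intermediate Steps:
$j{\left(J,D \right)} = 2 D$ ($j{\left(J,D \right)} = - 2 \left(- D\right) = 2 D$)
$M{\left(g,A \right)} = -17$ ($M{\left(g,A \right)} = 2 \left(-1\right) - 15 = -2 - 15 = -17$)
$\left(m{\left(16 \right)} + M{\left(18,-7 \right)}\right) + 745 = \left(16 - 17\right) + 745 = -1 + 745 = 744$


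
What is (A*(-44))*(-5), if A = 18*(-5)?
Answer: -19800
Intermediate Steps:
A = -90
(A*(-44))*(-5) = -90*(-44)*(-5) = 3960*(-5) = -19800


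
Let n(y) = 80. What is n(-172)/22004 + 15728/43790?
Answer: 43697764/120444395 ≈ 0.36280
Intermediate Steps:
n(-172)/22004 + 15728/43790 = 80/22004 + 15728/43790 = 80*(1/22004) + 15728*(1/43790) = 20/5501 + 7864/21895 = 43697764/120444395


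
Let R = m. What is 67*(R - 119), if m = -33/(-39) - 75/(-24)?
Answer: -801521/104 ≈ -7706.9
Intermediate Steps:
m = 413/104 (m = -33*(-1/39) - 75*(-1/24) = 11/13 + 25/8 = 413/104 ≈ 3.9712)
R = 413/104 ≈ 3.9712
67*(R - 119) = 67*(413/104 - 119) = 67*(-11963/104) = -801521/104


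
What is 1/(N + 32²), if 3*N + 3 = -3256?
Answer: -3/187 ≈ -0.016043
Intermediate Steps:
N = -3259/3 (N = -1 + (⅓)*(-3256) = -1 - 3256/3 = -3259/3 ≈ -1086.3)
1/(N + 32²) = 1/(-3259/3 + 32²) = 1/(-3259/3 + 1024) = 1/(-187/3) = -3/187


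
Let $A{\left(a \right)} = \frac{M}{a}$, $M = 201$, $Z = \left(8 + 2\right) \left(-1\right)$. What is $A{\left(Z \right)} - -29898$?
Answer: $\frac{298779}{10} \approx 29878.0$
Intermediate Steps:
$Z = -10$ ($Z = 10 \left(-1\right) = -10$)
$A{\left(a \right)} = \frac{201}{a}$
$A{\left(Z \right)} - -29898 = \frac{201}{-10} - -29898 = 201 \left(- \frac{1}{10}\right) + 29898 = - \frac{201}{10} + 29898 = \frac{298779}{10}$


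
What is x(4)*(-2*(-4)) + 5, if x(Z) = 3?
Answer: 29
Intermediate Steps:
x(4)*(-2*(-4)) + 5 = 3*(-2*(-4)) + 5 = 3*8 + 5 = 24 + 5 = 29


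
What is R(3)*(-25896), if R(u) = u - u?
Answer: 0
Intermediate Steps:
R(u) = 0
R(3)*(-25896) = 0*(-25896) = 0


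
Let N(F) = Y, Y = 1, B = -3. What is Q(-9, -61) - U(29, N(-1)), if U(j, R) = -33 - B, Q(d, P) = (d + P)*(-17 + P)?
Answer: 5490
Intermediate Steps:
N(F) = 1
Q(d, P) = (-17 + P)*(P + d) (Q(d, P) = (P + d)*(-17 + P) = (-17 + P)*(P + d))
U(j, R) = -30 (U(j, R) = -33 - 1*(-3) = -33 + 3 = -30)
Q(-9, -61) - U(29, N(-1)) = ((-61)**2 - 17*(-61) - 17*(-9) - 61*(-9)) - 1*(-30) = (3721 + 1037 + 153 + 549) + 30 = 5460 + 30 = 5490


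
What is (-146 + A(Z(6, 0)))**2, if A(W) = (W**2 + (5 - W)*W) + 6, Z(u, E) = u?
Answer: 12100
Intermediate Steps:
A(W) = 6 + W**2 + W*(5 - W) (A(W) = (W**2 + W*(5 - W)) + 6 = 6 + W**2 + W*(5 - W))
(-146 + A(Z(6, 0)))**2 = (-146 + (6 + 5*6))**2 = (-146 + (6 + 30))**2 = (-146 + 36)**2 = (-110)**2 = 12100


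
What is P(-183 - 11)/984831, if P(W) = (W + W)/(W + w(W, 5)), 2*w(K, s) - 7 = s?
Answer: 97/46287057 ≈ 2.0956e-6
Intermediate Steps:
w(K, s) = 7/2 + s/2
P(W) = 2*W/(6 + W) (P(W) = (W + W)/(W + (7/2 + (1/2)*5)) = (2*W)/(W + (7/2 + 5/2)) = (2*W)/(W + 6) = (2*W)/(6 + W) = 2*W/(6 + W))
P(-183 - 11)/984831 = (2*(-183 - 11)/(6 + (-183 - 11)))/984831 = (2*(-194)/(6 - 194))*(1/984831) = (2*(-194)/(-188))*(1/984831) = (2*(-194)*(-1/188))*(1/984831) = (97/47)*(1/984831) = 97/46287057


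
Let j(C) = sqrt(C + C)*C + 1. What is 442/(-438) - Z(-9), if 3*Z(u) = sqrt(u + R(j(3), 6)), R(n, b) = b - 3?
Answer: -221/219 - I*sqrt(6)/3 ≈ -1.0091 - 0.8165*I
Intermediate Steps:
j(C) = 1 + sqrt(2)*C**(3/2) (j(C) = sqrt(2*C)*C + 1 = (sqrt(2)*sqrt(C))*C + 1 = sqrt(2)*C**(3/2) + 1 = 1 + sqrt(2)*C**(3/2))
R(n, b) = -3 + b
Z(u) = sqrt(3 + u)/3 (Z(u) = sqrt(u + (-3 + 6))/3 = sqrt(u + 3)/3 = sqrt(3 + u)/3)
442/(-438) - Z(-9) = 442/(-438) - sqrt(3 - 9)/3 = 442*(-1/438) - sqrt(-6)/3 = -221/219 - I*sqrt(6)/3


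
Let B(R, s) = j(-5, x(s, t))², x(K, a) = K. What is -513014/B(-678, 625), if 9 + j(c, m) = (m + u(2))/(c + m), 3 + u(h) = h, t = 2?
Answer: -12325161350/1535121 ≈ -8028.8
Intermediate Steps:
u(h) = -3 + h
j(c, m) = -9 + (-1 + m)/(c + m) (j(c, m) = -9 + (m + (-3 + 2))/(c + m) = -9 + (m - 1)/(c + m) = -9 + (-1 + m)/(c + m))
B(R, s) = (44 - 8*s)²/(-5 + s)² (B(R, s) = ((-1 - 9*(-5) - 8*s)/(-5 + s))² = ((-1 + 45 - 8*s)/(-5 + s))² = ((44 - 8*s)/(-5 + s))² = (44 - 8*s)²/(-5 + s)²)
-513014/B(-678, 625) = -513014*(-5 + 625)²/(16*(-11 + 2*625)²) = -513014*24025/(-11 + 1250)² = -513014/(16*1239²*(1/384400)) = -513014/(16*1535121*(1/384400)) = -513014/1535121/24025 = -513014*24025/1535121 = -12325161350/1535121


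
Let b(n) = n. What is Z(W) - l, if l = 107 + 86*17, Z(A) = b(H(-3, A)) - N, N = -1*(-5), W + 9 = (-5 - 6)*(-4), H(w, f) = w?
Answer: -1577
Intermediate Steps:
W = 35 (W = -9 + (-5 - 6)*(-4) = -9 - 11*(-4) = -9 + 44 = 35)
N = 5
Z(A) = -8 (Z(A) = -3 - 1*5 = -3 - 5 = -8)
l = 1569 (l = 107 + 1462 = 1569)
Z(W) - l = -8 - 1*1569 = -8 - 1569 = -1577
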